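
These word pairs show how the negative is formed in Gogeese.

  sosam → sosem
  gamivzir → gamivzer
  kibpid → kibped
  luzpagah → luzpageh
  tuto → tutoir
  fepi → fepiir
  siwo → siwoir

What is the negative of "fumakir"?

gamivzir and fepi both have last vowel 'i' yet inflect differently (gamivzer, fepiir), so the last vowel is not what conditions the rule; whether the stem ends in a vowel or a consonant is.
"fumakir" ends in a consonant. The stems ending in a consonant (sosam → sosem, gamivzir → gamivzer, kibpid → kibped) change the last vowel to 'e'.
The other pattern: stems ending in a vowel add -ir.
So fumakir → fumaker.

fumaker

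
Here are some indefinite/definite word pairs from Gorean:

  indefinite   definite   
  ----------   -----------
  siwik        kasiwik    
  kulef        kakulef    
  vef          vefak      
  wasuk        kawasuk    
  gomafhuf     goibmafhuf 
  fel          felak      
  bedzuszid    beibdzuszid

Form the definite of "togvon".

katogvon

vef and kulef both end in -f yet inflect differently (vefak, kakulef), so the final letter is not what conditions the rule; the number of vowels is.
"togvon" has 2 vowels. The stems with 2 vowels (siwik → kasiwik, wasuk → kawasuk, kulef → kakulef) add the prefix ka-.
The other patterns: stems with 1 vowel add -ak; stems with 3 vowels insert -ib- after the first vowel.
So togvon → katogvon.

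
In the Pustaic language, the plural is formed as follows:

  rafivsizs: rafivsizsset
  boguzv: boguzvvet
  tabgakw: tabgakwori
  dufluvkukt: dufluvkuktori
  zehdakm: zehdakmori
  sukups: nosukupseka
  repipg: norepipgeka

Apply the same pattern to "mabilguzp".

mabilguzppet

rafivsizs and sukups both end in -s yet inflect differently (rafivsizsset, nosukupseka), so the final letter is not what conditions the rule; the second-to-last letter is.
"mabilguzp" has second-to-last letter 'z'. The stems whose second-to-last letter is 'z' (rafivsizs → rafivsizsset, boguzv → boguzvvet) double the final consonant and add -et.
The other patterns: stems whose second-to-last letter is 'k' add -ori; stems whose second-to-last letter is 'p' add no- … -eka around the stem.
So mabilguzp → mabilguzppet.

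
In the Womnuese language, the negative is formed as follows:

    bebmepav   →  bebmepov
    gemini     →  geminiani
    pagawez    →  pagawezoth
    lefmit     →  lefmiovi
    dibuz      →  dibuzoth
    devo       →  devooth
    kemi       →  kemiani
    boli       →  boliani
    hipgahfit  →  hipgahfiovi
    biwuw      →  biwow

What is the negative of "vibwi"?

gemini and lefmit both have last vowel 'i' yet inflect differently (geminiani, lefmiovi), so the last vowel is not what conditions the rule; the final letter is.
"vibwi" ends in -i. The stems ending in -i (gemini → geminiani, kemi → kemiani, boli → boliani) add -ani.
So vibwi → vibwiani.

vibwiani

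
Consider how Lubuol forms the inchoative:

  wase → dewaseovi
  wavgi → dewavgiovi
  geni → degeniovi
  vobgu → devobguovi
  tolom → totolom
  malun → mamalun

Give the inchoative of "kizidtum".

"kizidtum" ends in a consonant. The stems ending in a consonant (tolom → totolom, malun → mamalun) repeat the first consonant+vowel as a prefix.
So kizidtum → kikizidtum.

kikizidtum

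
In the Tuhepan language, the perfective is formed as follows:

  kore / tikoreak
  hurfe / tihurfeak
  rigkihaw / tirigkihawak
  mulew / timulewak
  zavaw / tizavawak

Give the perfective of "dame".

tidameak

Every pair shown (kore → tikoreak, hurfe → tihurfeak, rigkihaw → tirigkihawak, …) follows the same rule: add ti- … -ak around the stem.
So dame → tidameak.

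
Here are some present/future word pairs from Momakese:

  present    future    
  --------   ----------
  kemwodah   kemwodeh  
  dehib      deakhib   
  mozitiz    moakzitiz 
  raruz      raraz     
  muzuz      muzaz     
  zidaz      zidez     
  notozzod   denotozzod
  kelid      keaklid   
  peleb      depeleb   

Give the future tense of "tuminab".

tumineb

mozitiz and zidaz both end in -z yet inflect differently (moakzitiz, zidez), so the final letter is not what conditions the rule; the last vowel is.
"tuminab" has last vowel 'a'. The stems whose last vowel is 'a' (zidaz → zidez, kemwodah → kemwodeh) change the last vowel to 'e'.
The other patterns: stems whose last vowel is 'i' insert -ak- after the first vowel; stems whose last vowel is 'u' change the last vowel to 'a'; stems whose last vowel is 'e' or 'o' add the prefix de-.
So tuminab → tumineb.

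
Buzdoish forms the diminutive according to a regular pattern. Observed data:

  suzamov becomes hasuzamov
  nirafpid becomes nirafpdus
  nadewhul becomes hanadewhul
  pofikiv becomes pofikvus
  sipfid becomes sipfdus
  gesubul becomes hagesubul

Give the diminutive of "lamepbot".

halamepbot

pofikiv and suzamov both end in -v yet inflect differently (pofikvus, hasuzamov), so the final letter is not what conditions the rule; the last vowel is.
"lamepbot" has last vowel 'o'. The one such stem in the data (suzamov → hasuzamov) adds the prefix ha-, so the same rule applies.
So lamepbot → halamepbot.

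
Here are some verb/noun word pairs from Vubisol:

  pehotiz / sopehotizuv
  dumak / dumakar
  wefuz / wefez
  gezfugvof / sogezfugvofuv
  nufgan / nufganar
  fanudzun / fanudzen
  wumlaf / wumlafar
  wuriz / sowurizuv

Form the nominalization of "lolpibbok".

nufgan and fanudzun both end in -n yet inflect differently (nufganar, fanudzen), so the final letter is not what conditions the rule; the last vowel is.
"lolpibbok" has last vowel 'o'. The one such stem in the data (gezfugvof → sogezfugvofuv) adds so- … -uv around the stem, so the same rule applies.
So lolpibbok → sololpibbokuv.

sololpibbokuv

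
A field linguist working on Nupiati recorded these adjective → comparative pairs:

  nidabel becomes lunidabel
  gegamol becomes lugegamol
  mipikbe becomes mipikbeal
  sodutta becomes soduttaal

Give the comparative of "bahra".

bahraal

nidabel and mipikbe both have last vowel 'e' yet inflect differently (lunidabel, mipikbeal), so the last vowel is not what conditions the rule; whether the stem ends in a vowel or a consonant is.
"bahra" ends in a vowel. The stems ending in a vowel (mipikbe → mipikbeal, sodutta → soduttaal) add -al.
The other pattern: stems ending in a consonant add the prefix lu-.
So bahra → bahraal.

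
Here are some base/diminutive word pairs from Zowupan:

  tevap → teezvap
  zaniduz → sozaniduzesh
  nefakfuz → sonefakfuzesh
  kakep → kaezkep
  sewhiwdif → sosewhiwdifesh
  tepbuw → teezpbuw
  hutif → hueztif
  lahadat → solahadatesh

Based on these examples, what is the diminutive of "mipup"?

sewhiwdif and hutif both end in -f yet inflect differently (sosewhiwdifesh, hueztif), so the final letter is not what conditions the rule; the number of vowels is.
"mipup" has 2 vowels. The stems with 2 vowels (tepbuw → teezpbuw, tevap → teezvap, kakep → kaezkep) insert -ez- after the first vowel.
The other pattern: stems with 3 vowels add so- … -esh around the stem.
So mipup → miezpup.

miezpup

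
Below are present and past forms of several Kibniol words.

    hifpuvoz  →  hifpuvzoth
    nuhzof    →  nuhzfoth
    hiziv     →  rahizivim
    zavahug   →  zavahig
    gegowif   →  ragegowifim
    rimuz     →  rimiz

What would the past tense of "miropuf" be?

rimuz and hifpuvoz both end in -z yet inflect differently (rimiz, hifpuvzoth), so the final letter is not what conditions the rule; the last vowel is.
"miropuf" has last vowel 'u'. The stems whose last vowel is 'u' (rimuz → rimiz, zavahug → zavahig) change the last vowel to 'i'.
So miropuf → miropif.

miropif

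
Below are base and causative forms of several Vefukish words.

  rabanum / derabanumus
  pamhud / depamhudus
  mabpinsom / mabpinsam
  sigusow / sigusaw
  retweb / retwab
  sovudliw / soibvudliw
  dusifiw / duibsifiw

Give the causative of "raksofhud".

deraksofhudus

rabanum and mabpinsom both end in -m yet inflect differently (derabanumus, mabpinsam), so the final letter is not what conditions the rule; the last vowel is.
"raksofhud" has last vowel 'u'. The stems whose last vowel is 'u' (rabanum → derabanumus, pamhud → depamhudus) add de- … -us around the stem.
So raksofhud → deraksofhudus.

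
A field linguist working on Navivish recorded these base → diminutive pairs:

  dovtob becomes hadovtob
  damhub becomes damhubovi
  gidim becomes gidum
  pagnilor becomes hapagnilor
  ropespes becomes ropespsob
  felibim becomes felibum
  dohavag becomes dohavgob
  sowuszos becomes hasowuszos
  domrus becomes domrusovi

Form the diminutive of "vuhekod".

"vuhekod" has last vowel 'o'. The stems whose last vowel is 'o' (dovtob → hadovtob, pagnilor → hapagnilor, sowuszos → hasowuszos) add the prefix ha-.
The other patterns: stems whose last vowel is 'u' add -ovi; stems whose last vowel is 'a' or 'e' delete the last vowel and add -ob; stems whose last vowel is 'i' change the last vowel to 'u'.
So vuhekod → havuhekod.

havuhekod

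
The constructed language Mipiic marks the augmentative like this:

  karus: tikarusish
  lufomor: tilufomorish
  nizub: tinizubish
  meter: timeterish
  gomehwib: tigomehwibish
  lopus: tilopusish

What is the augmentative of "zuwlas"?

tizuwlasish

Every pair shown (karus → tikarusish, lufomor → tilufomorish, nizub → tinizubish, …) follows the same rule: add ti- … -ish around the stem.
So zuwlas → tizuwlasish.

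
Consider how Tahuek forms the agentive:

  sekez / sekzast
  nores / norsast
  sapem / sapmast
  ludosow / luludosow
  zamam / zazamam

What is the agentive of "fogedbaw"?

fofogedbaw

sapem and zamam both end in -m yet inflect differently (sapmast, zazamam), so the final letter is not what conditions the rule; the last vowel is.
"fogedbaw" has last vowel 'a'. The one such stem in the data (zamam → zazamam) repeats the first consonant+vowel as a prefix (as does ludosow), so the same rule applies.
So fogedbaw → fofogedbaw.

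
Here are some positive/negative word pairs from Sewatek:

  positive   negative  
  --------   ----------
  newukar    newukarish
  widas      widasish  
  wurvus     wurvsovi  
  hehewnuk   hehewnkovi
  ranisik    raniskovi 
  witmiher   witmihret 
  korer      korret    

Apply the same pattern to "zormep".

zormpet

widas and wurvus both end in -s yet inflect differently (widasish, wurvsovi), so the final letter is not what conditions the rule; the last vowel is.
"zormep" has last vowel 'e'. The stems whose last vowel is 'e' (witmiher → witmihret, korer → korret) delete the last vowel and add -et.
The other patterns: stems whose last vowel is 'a' add -ish; stems whose last vowel is 'i' or 'u' delete the last vowel and add -ovi.
So zormep → zormpet.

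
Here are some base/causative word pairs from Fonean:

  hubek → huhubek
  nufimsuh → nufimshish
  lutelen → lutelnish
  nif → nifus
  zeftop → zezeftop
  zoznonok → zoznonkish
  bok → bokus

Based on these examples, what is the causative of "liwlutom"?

bok and hubek both end in -k yet inflect differently (bokus, huhubek), so the final letter is not what conditions the rule; the number of vowels is.
"liwlutom" has 3 vowels. The stems with 3 vowels (lutelen → lutelnish, nufimsuh → nufimshish, zoznonok → zoznonkish) delete the last vowel and add -ish.
The other patterns: stems with 1 vowel add -us; stems with 2 vowels repeat the first consonant+vowel as a prefix.
So liwlutom → liwlutmish.

liwlutmish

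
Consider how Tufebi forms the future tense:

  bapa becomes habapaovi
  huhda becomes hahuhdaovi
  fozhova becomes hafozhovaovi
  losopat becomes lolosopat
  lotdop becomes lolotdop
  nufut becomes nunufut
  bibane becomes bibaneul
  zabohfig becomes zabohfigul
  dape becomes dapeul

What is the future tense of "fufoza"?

bapa and losopat both have last vowel 'a' yet inflect differently (habapaovi, lolosopat), so the last vowel is not what conditions the rule; the final letter is.
"fufoza" ends in -a. The stems ending in -a (bapa → habapaovi, huhda → hahuhdaovi, fozhova → hafozhovaovi) add ha- … -ovi around the stem.
The other patterns: stems ending in -p or -t repeat the first consonant+vowel as a prefix; stems ending in -e or -g add -ul.
So fufoza → hafufozaovi.

hafufozaovi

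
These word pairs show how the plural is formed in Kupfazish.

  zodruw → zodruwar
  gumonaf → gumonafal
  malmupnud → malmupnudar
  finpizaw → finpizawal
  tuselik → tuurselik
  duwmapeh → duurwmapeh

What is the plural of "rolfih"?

zodruw and finpizaw both end in -w yet inflect differently (zodruwar, finpizawal), so the final letter is not what conditions the rule; the last vowel is.
"rolfih" has last vowel 'i'. The one such stem in the data (tuselik → tuurselik) inserts -ur- after the first vowel (as does duwmapeh), so the same rule applies.
The other patterns: stems whose last vowel is 'u' add -ar; stems whose last vowel is 'a' add -al.
So rolfih → rourlfih.

rourlfih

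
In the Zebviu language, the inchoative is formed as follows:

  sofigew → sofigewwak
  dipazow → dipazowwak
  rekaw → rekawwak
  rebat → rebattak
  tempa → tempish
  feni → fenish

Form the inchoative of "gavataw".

rekaw and tempa both have last vowel 'a' yet inflect differently (rekawwak, tempish), so the last vowel is not what conditions the rule; whether the stem ends in a vowel or a consonant is.
"gavataw" ends in a consonant. The stems ending in a consonant (sofigew → sofigewwak, dipazow → dipazowwak, rekaw → rekawwak) double the final consonant and add -ak.
The other pattern: stems ending in a vowel drop the final letter and add -ish.
So gavataw → gavatawwak.

gavatawwak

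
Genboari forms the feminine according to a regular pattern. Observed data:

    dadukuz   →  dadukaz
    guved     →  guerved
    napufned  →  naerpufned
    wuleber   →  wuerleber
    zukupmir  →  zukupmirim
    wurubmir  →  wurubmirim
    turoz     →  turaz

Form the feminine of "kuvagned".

kuervagned

wuleber and zukupmir both end in -r yet inflect differently (wuerleber, zukupmirim), so the final letter is not what conditions the rule; the last vowel is.
"kuvagned" has last vowel 'e'. The stems whose last vowel is 'e' (guved → guerved, wuleber → wuerleber, napufned → naerpufned) insert -er- after the first vowel.
The other patterns: stems whose last vowel is 'o' or 'u' change the last vowel to 'a'; stems whose last vowel is 'i' add -im.
So kuvagned → kuervagned.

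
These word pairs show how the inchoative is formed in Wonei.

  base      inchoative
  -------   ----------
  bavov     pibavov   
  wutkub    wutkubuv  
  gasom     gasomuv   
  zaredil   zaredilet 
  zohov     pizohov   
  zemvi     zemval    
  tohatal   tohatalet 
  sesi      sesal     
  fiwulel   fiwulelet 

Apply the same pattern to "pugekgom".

pugekgomuv

zaredil and zemvi both have last vowel 'i' yet inflect differently (zaredilet, zemval), so the last vowel is not what conditions the rule; the final letter is.
"pugekgom" ends in -m. The one such stem in the data (gasom → gasomuv) adds -uv, so the same rule applies.
So pugekgom → pugekgomuv.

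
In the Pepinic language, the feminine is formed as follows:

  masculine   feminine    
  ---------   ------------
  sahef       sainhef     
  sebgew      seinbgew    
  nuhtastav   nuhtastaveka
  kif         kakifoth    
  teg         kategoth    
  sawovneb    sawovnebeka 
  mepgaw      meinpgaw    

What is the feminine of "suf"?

kasufoth

kif and sahef both end in -f yet inflect differently (kakifoth, sainhef), so the final letter is not what conditions the rule; the number of vowels is.
"suf" has 1 vowel. The stems with 1 vowel (teg → kategoth, kif → kakifoth) add ka- … -oth around the stem.
So suf → kasufoth.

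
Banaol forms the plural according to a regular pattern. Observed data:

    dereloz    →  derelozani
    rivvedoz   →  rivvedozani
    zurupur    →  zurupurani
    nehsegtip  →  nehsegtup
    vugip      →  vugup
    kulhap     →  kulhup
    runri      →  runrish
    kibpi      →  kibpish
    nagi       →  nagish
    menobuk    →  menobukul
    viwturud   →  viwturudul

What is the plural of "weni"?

"weni" ends in -i. The stems ending in -i (runri → runrish, kibpi → kibpish, nagi → nagish) drop the final letter and add -ish.
The other patterns: stems ending in -r or -z add -ani; stems ending in -p change the last vowel to 'u'; stems ending in -d or -k add -ul.
So weni → wenish.

wenish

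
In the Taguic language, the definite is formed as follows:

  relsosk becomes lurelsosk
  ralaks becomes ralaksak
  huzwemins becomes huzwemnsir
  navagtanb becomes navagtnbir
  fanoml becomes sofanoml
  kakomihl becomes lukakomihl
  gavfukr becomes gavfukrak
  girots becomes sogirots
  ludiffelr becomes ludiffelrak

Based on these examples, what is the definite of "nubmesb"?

ralaks and girots both end in -s yet inflect differently (ralaksak, sogirots), so the final letter is not what conditions the rule; the second-to-last letter is.
"nubmesb" has second-to-last letter 's'. The one such stem in the data (relsosk → lurelsosk) adds the prefix lu-, so the same rule applies.
The other patterns: stems whose second-to-last letter is 'k' or 'l' add -ak; stems whose second-to-last letter is 'm' or 't' add the prefix so-; stems whose second-to-last letter is 'n' delete the last vowel and add -ir.
So nubmesb → lunubmesb.

lunubmesb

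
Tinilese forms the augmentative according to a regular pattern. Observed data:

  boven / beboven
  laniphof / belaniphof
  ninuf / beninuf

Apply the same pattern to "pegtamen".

Every pair shown (boven → beboven, laniphof → belaniphof, ninuf → beninuf) follows the same rule: add the prefix be-.
So pegtamen → bepegtamen.

bepegtamen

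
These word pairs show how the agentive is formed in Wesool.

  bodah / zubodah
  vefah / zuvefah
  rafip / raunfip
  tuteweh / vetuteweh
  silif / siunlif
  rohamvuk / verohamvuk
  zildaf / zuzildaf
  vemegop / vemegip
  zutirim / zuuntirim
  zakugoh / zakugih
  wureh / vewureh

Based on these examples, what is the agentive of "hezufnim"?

heunzufnim

"hezufnim" has last vowel 'i'. The stems whose last vowel is 'i' (silif → siunlif, rafip → raunfip, zutirim → zuuntirim) insert -un- after the first vowel.
The other patterns: stems whose last vowel is 'a' add the prefix zu-; stems whose last vowel is 'o' change the last vowel to 'i'; stems whose last vowel is 'e' or 'u' add the prefix ve-.
So hezufnim → heunzufnim.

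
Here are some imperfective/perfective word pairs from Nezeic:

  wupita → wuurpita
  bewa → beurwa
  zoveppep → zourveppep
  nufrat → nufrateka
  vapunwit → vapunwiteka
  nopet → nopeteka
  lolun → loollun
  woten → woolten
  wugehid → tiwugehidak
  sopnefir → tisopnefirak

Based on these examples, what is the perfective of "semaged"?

tisemagedak

"semaged" ends in -d. The one such stem in the data (wugehid → tiwugehidak) adds ti- … -ak around the stem, so the same rule applies.
The other patterns: stems ending in -a or -p insert -ur- after the first vowel; stems ending in -t add -eka; stems ending in -n insert -ol- after the first vowel.
So semaged → tisemagedak.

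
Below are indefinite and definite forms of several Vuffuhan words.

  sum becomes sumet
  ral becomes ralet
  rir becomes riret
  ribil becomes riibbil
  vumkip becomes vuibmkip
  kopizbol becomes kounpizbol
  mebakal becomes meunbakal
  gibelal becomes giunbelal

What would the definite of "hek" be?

heket

ral and ribil both end in -l yet inflect differently (ralet, riibbil), so the final letter is not what conditions the rule; the number of vowels is.
"hek" has 1 vowel. The stems with 1 vowel (sum → sumet, ral → ralet, rir → riret) add -et.
The other patterns: stems with 2 vowels insert -ib- after the first vowel; stems with 3 vowels insert -un- after the first vowel.
So hek → heket.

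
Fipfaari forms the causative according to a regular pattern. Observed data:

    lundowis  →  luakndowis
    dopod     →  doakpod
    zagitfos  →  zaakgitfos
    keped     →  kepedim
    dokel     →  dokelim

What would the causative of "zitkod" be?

ziaktkod

keped and dopod both end in -d yet inflect differently (kepedim, doakpod), so the final letter is not what conditions the rule; the last vowel is.
"zitkod" has last vowel 'o'. The stems whose last vowel is 'o' (zagitfos → zaakgitfos, dopod → doakpod) insert -ak- after the first vowel.
The other pattern: stems whose last vowel is 'e' add -im.
So zitkod → ziaktkod.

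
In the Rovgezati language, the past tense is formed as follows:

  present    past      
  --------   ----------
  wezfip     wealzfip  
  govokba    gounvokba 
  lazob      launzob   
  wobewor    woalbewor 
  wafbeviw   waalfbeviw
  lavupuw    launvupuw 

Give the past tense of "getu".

wafbeviw and lavupuw both end in -w yet inflect differently (waalfbeviw, launvupuw), so the final letter is not what conditions the rule; the first letter is.
"getu" begins with g-. The one such stem in the data (govokba → gounvokba) inserts -un- after the first vowel (as do lavupuw, lazob), so the same rule applies.
So getu → geuntu.

geuntu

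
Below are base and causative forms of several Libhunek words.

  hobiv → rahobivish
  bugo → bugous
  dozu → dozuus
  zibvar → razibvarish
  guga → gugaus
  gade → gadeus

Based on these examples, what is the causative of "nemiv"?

ranemivish

zibvar and guga both have last vowel 'a' yet inflect differently (razibvarish, gugaus), so the last vowel is not what conditions the rule; whether the stem ends in a vowel or a consonant is.
"nemiv" ends in a consonant. The stems ending in a consonant (hobiv → rahobivish, zibvar → razibvarish) add ra- … -ish around the stem.
The other pattern: stems ending in a vowel add -us.
So nemiv → ranemivish.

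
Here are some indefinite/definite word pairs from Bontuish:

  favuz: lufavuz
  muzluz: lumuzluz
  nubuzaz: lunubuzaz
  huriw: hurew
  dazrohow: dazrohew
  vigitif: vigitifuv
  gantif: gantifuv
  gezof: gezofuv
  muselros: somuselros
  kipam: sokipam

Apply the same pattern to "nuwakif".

huriw and vigitif both have last vowel 'i' yet inflect differently (hurew, vigitifuv), so the last vowel is not what conditions the rule; the final letter is.
"nuwakif" ends in -f. The stems ending in -f (vigitif → vigitifuv, gantif → gantifuv, gezof → gezofuv) add -uv.
The other patterns: stems ending in -z add the prefix lu-; stems ending in -w change the last vowel to 'e'; stems ending in -m or -s add the prefix so-.
So nuwakif → nuwakifuv.

nuwakifuv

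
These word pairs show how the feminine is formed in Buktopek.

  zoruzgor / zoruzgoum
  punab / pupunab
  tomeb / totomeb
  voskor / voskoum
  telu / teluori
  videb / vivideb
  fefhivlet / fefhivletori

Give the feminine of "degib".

dedegib

videb and fefhivlet both have last vowel 'e' yet inflect differently (vivideb, fefhivletori), so the last vowel is not what conditions the rule; the final letter is.
"degib" ends in -b. The stems ending in -b (videb → vivideb, punab → pupunab, tomeb → totomeb) repeat the first consonant+vowel as a prefix.
The other patterns: stems ending in -r drop the final letter and add -um; stems ending in -t or -u add -ori.
So degib → dedegib.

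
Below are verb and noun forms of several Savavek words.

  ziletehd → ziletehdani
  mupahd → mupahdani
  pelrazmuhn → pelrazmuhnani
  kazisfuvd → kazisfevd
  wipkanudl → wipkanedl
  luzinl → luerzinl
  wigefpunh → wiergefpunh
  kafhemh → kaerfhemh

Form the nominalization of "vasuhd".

vasuhdani

ziletehd and kazisfuvd both end in -d yet inflect differently (ziletehdani, kazisfevd), so the final letter is not what conditions the rule; the second-to-last letter is.
"vasuhd" has second-to-last letter 'h'. The stems whose second-to-last letter is 'h' (ziletehd → ziletehdani, mupahd → mupahdani, pelrazmuhn → pelrazmuhnani) add -ani.
The other patterns: stems whose second-to-last letter is 'd' or 'v' change the last vowel to 'e'; stems whose second-to-last letter is 'm' or 'n' insert -er- after the first vowel.
So vasuhd → vasuhdani.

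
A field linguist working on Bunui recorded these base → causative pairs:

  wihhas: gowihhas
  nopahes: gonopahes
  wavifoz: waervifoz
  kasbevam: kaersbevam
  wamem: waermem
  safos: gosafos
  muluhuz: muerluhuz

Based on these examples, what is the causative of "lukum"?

safos and wavifoz both have last vowel 'o' yet inflect differently (gosafos, waervifoz), so the last vowel is not what conditions the rule; the final letter is.
"lukum" ends in -m. The stems ending in -m (kasbevam → kaersbevam, wamem → waermem) insert -er- after the first vowel.
The other pattern: stems ending in -s add the prefix go-.
So lukum → luerkum.

luerkum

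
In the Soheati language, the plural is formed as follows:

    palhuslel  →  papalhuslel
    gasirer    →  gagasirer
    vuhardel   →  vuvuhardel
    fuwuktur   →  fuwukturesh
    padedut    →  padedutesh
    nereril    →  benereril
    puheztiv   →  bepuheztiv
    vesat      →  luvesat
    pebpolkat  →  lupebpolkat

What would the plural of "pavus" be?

gasirer and fuwuktur both end in -r yet inflect differently (gagasirer, fuwukturesh), so the final letter is not what conditions the rule; the last vowel is.
"pavus" has last vowel 'u'. The stems whose last vowel is 'u' (fuwuktur → fuwukturesh, padedut → padedutesh) add -esh.
So pavus → pavusesh.

pavusesh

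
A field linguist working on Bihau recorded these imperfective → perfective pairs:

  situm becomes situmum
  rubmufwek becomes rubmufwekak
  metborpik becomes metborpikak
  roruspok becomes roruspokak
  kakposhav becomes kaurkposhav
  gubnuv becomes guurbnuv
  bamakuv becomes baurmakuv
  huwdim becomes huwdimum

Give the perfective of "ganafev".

metborpik and huwdim both have last vowel 'i' yet inflect differently (metborpikak, huwdimum), so the last vowel is not what conditions the rule; the final letter is.
"ganafev" ends in -v. The stems ending in -v (gubnuv → guurbnuv, kakposhav → kaurkposhav, bamakuv → baurmakuv) insert -ur- after the first vowel.
The other patterns: stems ending in -k add -ak; stems ending in -m add -um.
So ganafev → gaurnafev.

gaurnafev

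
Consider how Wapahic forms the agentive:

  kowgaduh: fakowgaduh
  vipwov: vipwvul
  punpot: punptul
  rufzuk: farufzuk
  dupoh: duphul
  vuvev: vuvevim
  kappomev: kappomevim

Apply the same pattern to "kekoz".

kekzul

"kekoz" has last vowel 'o'. The stems whose last vowel is 'o' (punpot → punptul, dupoh → duphul, vipwov → vipwvul) delete the last vowel and add -ul.
So kekoz → kekzul.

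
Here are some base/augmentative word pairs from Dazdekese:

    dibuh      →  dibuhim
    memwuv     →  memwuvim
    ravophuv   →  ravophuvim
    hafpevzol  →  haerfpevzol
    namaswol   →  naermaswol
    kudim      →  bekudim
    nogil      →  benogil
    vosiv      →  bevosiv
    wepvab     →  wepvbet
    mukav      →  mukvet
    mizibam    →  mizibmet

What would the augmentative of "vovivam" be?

hafpevzol and nogil both end in -l yet inflect differently (haerfpevzol, benogil), so the final letter is not what conditions the rule; the last vowel is.
"vovivam" has last vowel 'a'. The stems whose last vowel is 'a' (wepvab → wepvbet, mukav → mukvet, mizibam → mizibmet) delete the last vowel and add -et.
So vovivam → vovivmet.

vovivmet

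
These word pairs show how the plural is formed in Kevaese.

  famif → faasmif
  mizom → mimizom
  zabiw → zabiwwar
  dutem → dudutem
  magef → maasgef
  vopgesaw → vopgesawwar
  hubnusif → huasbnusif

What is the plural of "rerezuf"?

famif and zabiw both have last vowel 'i' yet inflect differently (faasmif, zabiwwar), so the last vowel is not what conditions the rule; the final letter is.
"rerezuf" ends in -f. The stems ending in -f (famif → faasmif, hubnusif → huasbnusif, magef → maasgef) insert -as- after the first vowel.
The other patterns: stems ending in -w double the final consonant and add -ar; stems ending in -m repeat the first consonant+vowel as a prefix.
So rerezuf → reasrezuf.

reasrezuf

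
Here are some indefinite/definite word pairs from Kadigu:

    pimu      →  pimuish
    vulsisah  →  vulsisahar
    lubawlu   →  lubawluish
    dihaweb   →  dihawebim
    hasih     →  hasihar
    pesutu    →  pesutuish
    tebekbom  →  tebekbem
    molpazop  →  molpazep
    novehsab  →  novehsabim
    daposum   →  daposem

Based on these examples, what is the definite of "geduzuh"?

geduzuhar

vulsisah and novehsab both have last vowel 'a' yet inflect differently (vulsisahar, novehsabim), so the last vowel is not what conditions the rule; the final letter is.
"geduzuh" ends in -h. The stems ending in -h (vulsisah → vulsisahar, hasih → hasihar) add -ar.
The other patterns: stems ending in -u add -ish; stems ending in -b add -im; stems ending in -m or -p change the last vowel to 'e'.
So geduzuh → geduzuhar.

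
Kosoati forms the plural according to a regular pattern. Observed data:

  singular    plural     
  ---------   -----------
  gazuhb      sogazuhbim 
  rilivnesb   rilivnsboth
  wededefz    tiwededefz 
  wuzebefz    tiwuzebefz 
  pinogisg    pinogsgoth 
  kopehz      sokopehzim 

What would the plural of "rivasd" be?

rivsdoth

wuzebefz and kopehz both end in -z yet inflect differently (tiwuzebefz, sokopehzim), so the final letter is not what conditions the rule; the second-to-last letter is.
"rivasd" has second-to-last letter 's'. The stems whose second-to-last letter is 's' (pinogisg → pinogsgoth, rilivnesb → rilivnsboth) delete the last vowel and add -oth.
The other patterns: stems whose second-to-last letter is 'f' add the prefix ti-; stems whose second-to-last letter is 'h' add so- … -im around the stem.
So rivasd → rivsdoth.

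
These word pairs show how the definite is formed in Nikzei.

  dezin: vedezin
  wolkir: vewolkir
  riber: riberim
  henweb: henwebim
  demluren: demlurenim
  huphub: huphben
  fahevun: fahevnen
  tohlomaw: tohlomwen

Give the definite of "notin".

wolkir and riber both end in -r yet inflect differently (vewolkir, riberim), so the final letter is not what conditions the rule; the last vowel is.
"notin" has last vowel 'i'. The stems whose last vowel is 'i' (dezin → vedezin, wolkir → vewolkir) add the prefix ve-.
So notin → venotin.

venotin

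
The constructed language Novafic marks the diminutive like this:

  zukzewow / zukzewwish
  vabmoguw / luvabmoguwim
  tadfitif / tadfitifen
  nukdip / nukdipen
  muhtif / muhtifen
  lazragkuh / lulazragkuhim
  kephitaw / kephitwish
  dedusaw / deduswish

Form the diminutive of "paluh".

vabmoguw and kephitaw both end in -w yet inflect differently (luvabmoguwim, kephitwish), so the final letter is not what conditions the rule; the last vowel is.
"paluh" has last vowel 'u'. The stems whose last vowel is 'u' (lazragkuh → lulazragkuhim, vabmoguw → luvabmoguwim) add lu- … -im around the stem.
So paluh → lupaluhim.

lupaluhim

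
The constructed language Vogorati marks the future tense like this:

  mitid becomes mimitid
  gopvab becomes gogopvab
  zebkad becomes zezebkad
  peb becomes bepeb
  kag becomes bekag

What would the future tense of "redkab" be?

reredkab

"redkab" has 2 vowels. The stems with 2 vowels (mitid → mimitid, gopvab → gogopvab, zebkad → zezebkad) repeat the first consonant+vowel as a prefix.
The other pattern: stems with 1 vowel add the prefix be-.
So redkab → reredkab.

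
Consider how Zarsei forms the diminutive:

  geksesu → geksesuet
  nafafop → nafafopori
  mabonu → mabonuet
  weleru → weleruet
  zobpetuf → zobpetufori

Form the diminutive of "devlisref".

devlisrefori

mabonu and zobpetuf both have last vowel 'u' yet inflect differently (mabonuet, zobpetufori), so the last vowel is not what conditions the rule; the final letter is.
"devlisref" ends in -f. The one such stem in the data (zobpetuf → zobpetufori) adds -ori, so the same rule applies.
The other pattern: stems ending in -u add -et.
So devlisref → devlisrefori.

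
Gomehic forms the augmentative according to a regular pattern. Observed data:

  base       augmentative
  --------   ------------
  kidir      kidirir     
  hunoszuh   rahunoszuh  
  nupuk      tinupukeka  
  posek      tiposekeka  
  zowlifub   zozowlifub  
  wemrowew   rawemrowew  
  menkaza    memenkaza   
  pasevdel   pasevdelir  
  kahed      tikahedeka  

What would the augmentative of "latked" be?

tilatkedeka

posek and wemrowew both have last vowel 'e' yet inflect differently (tiposekeka, rawemrowew), so the last vowel is not what conditions the rule; the final letter is.
"latked" ends in -d. The one such stem in the data (kahed → tikahedeka) adds ti- … -eka around the stem, so the same rule applies.
The other patterns: stems ending in -h or -w add the prefix ra-; stems ending in -a or -b repeat the first consonant+vowel as a prefix; stems ending in -l or -r add -ir.
So latked → tilatkedeka.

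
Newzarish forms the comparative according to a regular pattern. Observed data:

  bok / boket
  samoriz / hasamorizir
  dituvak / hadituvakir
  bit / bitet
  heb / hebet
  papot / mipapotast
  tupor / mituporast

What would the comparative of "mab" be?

bit and papot both end in -t yet inflect differently (bitet, mipapotast), so the final letter is not what conditions the rule; the number of vowels is.
"mab" has 1 vowel. The stems with 1 vowel (bok → boket, heb → hebet, bit → bitet) add -et.
So mab → mabet.

mabet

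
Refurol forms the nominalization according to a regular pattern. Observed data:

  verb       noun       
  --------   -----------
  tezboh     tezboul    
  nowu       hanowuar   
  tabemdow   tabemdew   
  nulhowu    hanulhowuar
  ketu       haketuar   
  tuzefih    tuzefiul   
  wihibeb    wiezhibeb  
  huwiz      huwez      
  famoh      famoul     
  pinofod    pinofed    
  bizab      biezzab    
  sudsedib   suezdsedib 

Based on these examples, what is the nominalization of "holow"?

tuzefih and sudsedib both have last vowel 'i' yet inflect differently (tuzefiul, suezdsedib), so the last vowel is not what conditions the rule; the final letter is.
"holow" ends in -w. The one such stem in the data (tabemdow → tabemdew) changes the last vowel to 'e' (as do huwiz, pinofod), so the same rule applies.
The other patterns: stems ending in -u add ha- … -ar around the stem; stems ending in -h drop the final letter and add -ul; stems ending in -b insert -ez- after the first vowel.
So holow → holew.

holew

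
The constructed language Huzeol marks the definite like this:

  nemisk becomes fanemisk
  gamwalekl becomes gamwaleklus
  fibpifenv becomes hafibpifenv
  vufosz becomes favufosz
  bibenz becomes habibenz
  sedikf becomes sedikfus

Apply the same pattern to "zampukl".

vufosz and bibenz both end in -z yet inflect differently (favufosz, habibenz), so the final letter is not what conditions the rule; the second-to-last letter is.
"zampukl" has second-to-last letter 'k'. The stems whose second-to-last letter is 'k' (sedikf → sedikfus, gamwalekl → gamwaleklus) add -us.
So zampukl → zampuklus.

zampuklus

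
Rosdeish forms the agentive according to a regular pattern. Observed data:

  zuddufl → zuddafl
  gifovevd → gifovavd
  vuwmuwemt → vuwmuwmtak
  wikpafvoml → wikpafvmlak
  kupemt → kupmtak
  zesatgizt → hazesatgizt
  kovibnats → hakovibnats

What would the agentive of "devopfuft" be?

zuddufl and wikpafvoml both end in -l yet inflect differently (zuddafl, wikpafvmlak), so the final letter is not what conditions the rule; the second-to-last letter is.
"devopfuft" has second-to-last letter 'f'. The one such stem in the data (zuddufl → zuddafl) changes the last vowel to 'a' (as does gifovevd), so the same rule applies.
So devopfuft → devopfaft.

devopfaft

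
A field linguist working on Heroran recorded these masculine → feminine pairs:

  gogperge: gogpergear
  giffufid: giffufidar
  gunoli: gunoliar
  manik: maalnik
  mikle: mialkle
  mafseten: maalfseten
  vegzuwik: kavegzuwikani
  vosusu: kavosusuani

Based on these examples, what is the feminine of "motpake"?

moaltpake

gogperge and mikle both end in -e yet inflect differently (gogpergear, mialkle), so the final letter is not what conditions the rule; the first letter is.
"motpake" begins with m-. The stems beginning with m- (manik → maalnik, mikle → mialkle, mafseten → maalfseten) insert -al- after the first vowel.
So motpake → moaltpake.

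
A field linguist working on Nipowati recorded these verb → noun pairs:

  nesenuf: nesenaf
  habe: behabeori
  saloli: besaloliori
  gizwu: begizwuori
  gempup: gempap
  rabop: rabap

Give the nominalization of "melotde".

bemelotdeori

"melotde" ends in a vowel. The stems ending in a vowel (saloli → besaloliori, gizwu → begizwuori, habe → behabeori) add be- … -ori around the stem.
So melotde → bemelotdeori.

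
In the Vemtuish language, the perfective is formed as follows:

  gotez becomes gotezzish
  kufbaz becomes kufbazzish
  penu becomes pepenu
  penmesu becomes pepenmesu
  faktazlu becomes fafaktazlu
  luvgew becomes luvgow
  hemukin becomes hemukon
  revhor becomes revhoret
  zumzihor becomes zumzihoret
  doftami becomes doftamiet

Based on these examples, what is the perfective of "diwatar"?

diwataret

gotez and luvgew both have last vowel 'e' yet inflect differently (gotezzish, luvgow), so the last vowel is not what conditions the rule; the final letter is.
"diwatar" ends in -r. The stems ending in -r (revhor → revhoret, zumzihor → zumzihoret) add -et.
The other patterns: stems ending in -z double the final consonant and add -ish; stems ending in -u repeat the first consonant+vowel as a prefix; stems ending in -n or -w change the last vowel to 'o'.
So diwatar → diwataret.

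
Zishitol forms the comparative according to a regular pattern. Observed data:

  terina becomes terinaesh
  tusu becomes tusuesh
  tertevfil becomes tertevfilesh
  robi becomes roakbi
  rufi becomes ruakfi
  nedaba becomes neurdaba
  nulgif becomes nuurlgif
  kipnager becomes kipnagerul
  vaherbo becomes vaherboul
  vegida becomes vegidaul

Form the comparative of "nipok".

niurpok

terina and nedaba both end in -a yet inflect differently (terinaesh, neurdaba), so the final letter is not what conditions the rule; the first letter is.
"nipok" begins with n-. The stems beginning with n- (nedaba → neurdaba, nulgif → nuurlgif) insert -ur- after the first vowel.
So nipok → niurpok.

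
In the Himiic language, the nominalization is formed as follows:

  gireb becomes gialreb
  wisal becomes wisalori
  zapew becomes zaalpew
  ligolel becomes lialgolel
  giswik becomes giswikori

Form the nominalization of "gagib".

ligolel and wisal both end in -l yet inflect differently (lialgolel, wisalori), so the final letter is not what conditions the rule; the last vowel is.
"gagib" has last vowel 'i'. The one such stem in the data (giswik → giswikori) adds -ori, so the same rule applies.
So gagib → gagibori.

gagibori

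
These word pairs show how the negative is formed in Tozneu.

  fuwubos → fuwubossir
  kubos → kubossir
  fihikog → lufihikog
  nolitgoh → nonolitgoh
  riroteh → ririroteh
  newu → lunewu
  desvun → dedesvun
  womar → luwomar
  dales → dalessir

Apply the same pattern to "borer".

nolitgoh and kubos both have last vowel 'o' yet inflect differently (nonolitgoh, kubossir), so the last vowel is not what conditions the rule; the final letter is.
"borer" ends in -r. The one such stem in the data (womar → luwomar) adds the prefix lu-, so the same rule applies.
So borer → luborer.

luborer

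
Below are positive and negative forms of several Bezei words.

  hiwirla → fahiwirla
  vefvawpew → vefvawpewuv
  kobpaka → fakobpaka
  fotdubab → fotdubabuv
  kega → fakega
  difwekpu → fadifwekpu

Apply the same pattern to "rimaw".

"rimaw" ends in a consonant. The stems ending in a consonant (vefvawpew → vefvawpewuv, fotdubab → fotdubabuv) add -uv.
The other pattern: stems ending in a vowel add the prefix fa-.
So rimaw → rimawuv.

rimawuv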